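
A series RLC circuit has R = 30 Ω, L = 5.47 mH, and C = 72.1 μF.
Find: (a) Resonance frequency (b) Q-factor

Step 1 — Resonance condition Im(Z)=0 gives ω₀ = 1/√(LC).
Step 2 — ω₀ = 1/√(0.00547·7.21e-05) = 1592 rad/s.
Step 3 — f₀ = ω₀/(2π) = 253.4 Hz.
Step 4 — Series Q: Q = ω₀L/R = 1592·0.00547/30 = 0.2903.

(a) f₀ = 253.4 Hz  (b) Q = 0.2903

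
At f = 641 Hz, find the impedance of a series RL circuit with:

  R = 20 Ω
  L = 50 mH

Step 1 — Angular frequency: ω = 2π·f = 2π·641 = 4028 rad/s.
Step 2 — Component impedances:
  R: Z = R = 20 Ω
  L: Z = jωL = j·4028·0.05 = 0 + j201.4 Ω
Step 3 — Series combination: Z_total = R + L = 20 + j201.4 Ω = 202.4∠84.3° Ω.

Z = 20 + j201.4 Ω = 202.4∠84.3° Ω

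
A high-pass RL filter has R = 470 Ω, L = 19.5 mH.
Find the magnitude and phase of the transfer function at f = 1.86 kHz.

Step 1 — Angular frequency: ω = 2π·1860 = 1.169e+04 rad/s.
Step 2 — Transfer function: H(jω) = jωL/(R + jωL).
Step 3 — Numerator jωL = j·227.9; denominator R + jωL = 470 + j227.9.
Step 4 — H = 0.1904 + j0.3926.
Step 5 — Magnitude: |H| = 0.4363 (-7.2 dB); phase: φ = 64.1°.

|H| = 0.4363 (-7.2 dB), φ = 64.1°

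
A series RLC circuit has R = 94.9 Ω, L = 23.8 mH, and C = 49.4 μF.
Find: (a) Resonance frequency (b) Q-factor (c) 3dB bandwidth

Step 1 — Resonance condition Im(Z)=0 gives ω₀ = 1/√(LC).
Step 2 — ω₀ = 1/√(0.0238·4.94e-05) = 922.2 rad/s.
Step 3 — f₀ = ω₀/(2π) = 146.8 Hz.
Step 4 — Series Q: Q = ω₀L/R = 922.2·0.0238/94.9 = 0.2313.
Step 5 — 3dB bandwidth: Δω = ω₀/Q = 3987 rad/s; BW = Δω/(2π) = 634.6 Hz.

(a) f₀ = 146.8 Hz  (b) Q = 0.2313  (c) BW = 634.6 Hz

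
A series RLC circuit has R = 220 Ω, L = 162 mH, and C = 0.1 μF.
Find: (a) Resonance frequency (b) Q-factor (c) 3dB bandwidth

Step 1 — Resonance: ω₀ = 1/√(LC) = 1/√(0.162·1e-07) = 7857 rad/s.
Step 2 — f₀ = ω₀/(2π) = 1250 Hz.
Step 3 — Series Q: Q = ω₀L/R = 7857·0.162/220 = 5.785.
Step 4 — Bandwidth: Δω = ω₀/Q = 1358 rad/s; BW = Δω/(2π) = 216.1 Hz.

(a) f₀ = 1250 Hz  (b) Q = 5.785  (c) BW = 216.1 Hz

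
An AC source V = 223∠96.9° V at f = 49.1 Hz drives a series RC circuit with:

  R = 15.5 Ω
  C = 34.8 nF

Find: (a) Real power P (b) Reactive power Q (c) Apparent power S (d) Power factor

Step 1 — Angular frequency: ω = 2π·f = 2π·49.1 = 308.5 rad/s.
Step 2 — Component impedances:
  R: Z = R = 15.5 Ω
  C: Z = 1/(jωC) = -j/(ω·C) = 0 - j9.314e+04 Ω
Step 3 — Series combination: Z_total = R + C = 15.5 - j9.314e+04 Ω = 9.314e+04∠-90.0° Ω.
Step 4 — Source phasor: V = 223∠96.9° V = -26.79 + j221.4 V.
Step 5 — Current: I = V / Z = -0.002377 - j0.0002872 A = 0.002394∠-173.1° A.
Step 6 — Complex power: S = V·I* = 8.884e-05 - j0.5339 VA.
Step 7 — Real power: P = Re(S) = 8.884e-05 W.
Step 8 — Reactive power: Q = Im(S) = -0.5339 VAR.
Step 9 — Apparent power: |S| = 0.5339 VA.
Step 10 — Power factor: PF = P/|S| = 0.0001664 (leading).

(a) P = 8.884e-05 W  (b) Q = -0.5339 VAR  (c) S = 0.5339 VA  (d) PF = 0.0001664 (leading)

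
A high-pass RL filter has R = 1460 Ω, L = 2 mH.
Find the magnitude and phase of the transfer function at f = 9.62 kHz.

Step 1 — Angular frequency: ω = 2π·9620 = 6.044e+04 rad/s.
Step 2 — Transfer function: H(jω) = jωL/(R + jωL).
Step 3 — Numerator jωL = j·120.9; denominator R + jωL = 1460 + j120.9.
Step 4 — H = 0.006809 + j0.08224.
Step 5 — Magnitude: |H| = 0.08252 (-21.7 dB); phase: φ = 85.3°.

|H| = 0.08252 (-21.7 dB), φ = 85.3°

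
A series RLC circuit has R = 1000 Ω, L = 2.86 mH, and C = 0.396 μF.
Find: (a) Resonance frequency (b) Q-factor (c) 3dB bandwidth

Step 1 — Resonance: ω₀ = 1/√(LC) = 1/√(0.00286·3.96e-07) = 2.971e+04 rad/s.
Step 2 — f₀ = ω₀/(2π) = 4729 Hz.
Step 3 — Series Q: Q = ω₀L/R = 2.971e+04·0.00286/1000 = 0.08498.
Step 4 — Bandwidth: Δω = ω₀/Q = 3.497e+05 rad/s; BW = Δω/(2π) = 5.565e+04 Hz.

(a) f₀ = 4729 Hz  (b) Q = 0.08498  (c) BW = 5.565e+04 Hz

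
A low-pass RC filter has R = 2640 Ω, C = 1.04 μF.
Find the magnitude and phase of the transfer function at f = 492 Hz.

Step 1 — Angular frequency: ω = 2π·492 = 3091 rad/s.
Step 2 — Transfer function: H(jω) = 1/(1 + jωRC).
Step 3 — Denominator: 1 + jωRC = 1 + j·3091·2640·1.04e-06 = 1 + j8.488.
Step 4 — H = 0.01369 - j0.1162.
Step 5 — Magnitude: |H| = 0.117 (-18.6 dB); phase: φ = -83.3°.

|H| = 0.117 (-18.6 dB), φ = -83.3°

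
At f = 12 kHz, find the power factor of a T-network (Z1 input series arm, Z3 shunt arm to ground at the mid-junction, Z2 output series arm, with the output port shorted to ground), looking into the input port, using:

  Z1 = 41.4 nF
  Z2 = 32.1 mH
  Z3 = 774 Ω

Step 1 — Angular frequency: ω = 2π·f = 2π·1.2e+04 = 7.54e+04 rad/s.
Step 2 — Component impedances:
  Z1: Z = 1/(jωC) = -j/(ω·C) = 0 - j320.4 Ω
  Z2: Z = jωL = j·7.54e+04·0.0321 = 0 + j2420 Ω
  Z3: Z = R = 774 Ω
Step 3 — With the output port shorted to ground, the output series arm Z2 runs from the junction to ground; the shunt arm Z3 also runs from the junction to ground. They appear in parallel: Z3 || Z2 = 702.2 + j224.6 Ω.
Step 4 — Series with input arm Z1: Z_in = Z1 + (Z3 || Z2) = 702.2 - j95.8 Ω = 708.7∠-7.8° Ω.
Step 5 — Power factor: PF = cos(φ) = Re(Z)/|Z| = 702.2/708.7 = 0.9908.
Step 6 — Type: Im(Z) = -95.8 ⇒ leading (phase φ = -7.8°).

PF = 0.9908 (leading, φ = -7.8°)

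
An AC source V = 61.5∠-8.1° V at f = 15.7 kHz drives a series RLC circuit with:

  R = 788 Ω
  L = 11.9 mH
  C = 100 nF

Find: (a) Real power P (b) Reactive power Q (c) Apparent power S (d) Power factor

Step 1 — Angular frequency: ω = 2π·f = 2π·1.57e+04 = 9.865e+04 rad/s.
Step 2 — Component impedances:
  R: Z = R = 788 Ω
  L: Z = jωL = j·9.865e+04·0.0119 = 0 + j1174 Ω
  C: Z = 1/(jωC) = -j/(ω·C) = 0 - j101.4 Ω
Step 3 — Series combination: Z_total = R + L + C = 788 + j1073 Ω = 1331∠53.7° Ω.
Step 4 — Source phasor: V = 61.5∠-8.1° V = 60.89 - j8.665 V.
Step 5 — Current: I = V / Z = 0.02184 - j0.04072 A = 0.04621∠-61.8° A.
Step 6 — Complex power: S = V·I* = 1.683 + j2.29 VA.
Step 7 — Real power: P = Re(S) = 1.683 W.
Step 8 — Reactive power: Q = Im(S) = 2.29 VAR.
Step 9 — Apparent power: |S| = 2.842 VA.
Step 10 — Power factor: PF = P/|S| = 0.5921 (lagging).

(a) P = 1.683 W  (b) Q = 2.29 VAR  (c) S = 2.842 VA  (d) PF = 0.5921 (lagging)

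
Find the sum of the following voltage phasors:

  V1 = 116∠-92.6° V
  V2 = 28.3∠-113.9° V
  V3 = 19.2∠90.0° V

Step 1 — Convert each phasor to rectangular form:
  V1 = 116·(cos(-92.6°) + j·sin(-92.6°)) = -5.262 - j115.9 V
  V2 = 28.3·(cos(-113.9°) + j·sin(-113.9°)) = -11.47 - j25.87 V
  V3 = 19.2·(cos(90.0°) + j·sin(90.0°)) = 0 + j19.2 V
Step 2 — Sum components: V_total = -16.73 - j122.6 V.
Step 3 — Convert to polar: |V_total| = 123.7 V, ∠V_total = -97.8°.

V_total = 123.7∠-97.8° V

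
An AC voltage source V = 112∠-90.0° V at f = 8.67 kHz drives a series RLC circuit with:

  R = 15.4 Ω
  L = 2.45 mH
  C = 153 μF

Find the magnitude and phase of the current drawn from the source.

Step 1 — Angular frequency: ω = 2π·f = 2π·8670 = 5.448e+04 rad/s.
Step 2 — Component impedances:
  R: Z = R = 15.4 Ω
  L: Z = jωL = j·5.448e+04·0.00245 = 0 + j133.5 Ω
  C: Z = 1/(jωC) = -j/(ω·C) = 0 - j0.12 Ω
Step 3 — Series combination: Z_total = R + L + C = 15.4 + j133.3 Ω = 134.2∠83.4° Ω.
Step 4 — Source phasor: V = 112∠-90.0° V = 0 - j112 V.
Step 5 — Ohm's law: I = V / Z_total = (0 - j112) / (15.4 + j133.3) = -0.8289 - j0.09573 A.
Step 6 — Convert to polar: |I| = 0.8344 A, ∠I = -173.4°.

I = 0.8344∠-173.4° A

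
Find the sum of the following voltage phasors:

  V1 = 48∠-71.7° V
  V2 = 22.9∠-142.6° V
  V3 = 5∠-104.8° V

Step 1 — Convert each phasor to rectangular form:
  V1 = 48·(cos(-71.7°) + j·sin(-71.7°)) = 15.07 - j45.57 V
  V2 = 22.9·(cos(-142.6°) + j·sin(-142.6°)) = -18.19 - j13.91 V
  V3 = 5·(cos(-104.8°) + j·sin(-104.8°)) = -1.277 - j4.834 V
Step 2 — Sum components: V_total = -4.398 - j64.32 V.
Step 3 — Convert to polar: |V_total| = 64.47 V, ∠V_total = -93.9°.

V_total = 64.47∠-93.9° V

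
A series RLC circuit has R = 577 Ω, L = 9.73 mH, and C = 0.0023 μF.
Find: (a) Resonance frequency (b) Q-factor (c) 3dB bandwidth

Step 1 — Resonance condition Im(Z)=0 gives ω₀ = 1/√(LC).
Step 2 — ω₀ = 1/√(0.00973·2.3e-09) = 2.114e+05 rad/s.
Step 3 — f₀ = ω₀/(2π) = 3.364e+04 Hz.
Step 4 — Series Q: Q = ω₀L/R = 2.114e+05·0.00973/577 = 3.565.
Step 5 — 3dB bandwidth: Δω = ω₀/Q = 5.93e+04 rad/s; BW = Δω/(2π) = 9438 Hz.

(a) f₀ = 3.364e+04 Hz  (b) Q = 3.565  (c) BW = 9438 Hz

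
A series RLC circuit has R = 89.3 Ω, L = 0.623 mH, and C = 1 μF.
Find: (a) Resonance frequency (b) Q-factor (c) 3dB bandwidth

Step 1 — Resonance: ω₀ = 1/√(LC) = 1/√(0.000623·1e-06) = 4.006e+04 rad/s.
Step 2 — f₀ = ω₀/(2π) = 6376 Hz.
Step 3 — Series Q: Q = ω₀L/R = 4.006e+04·0.000623/89.3 = 0.2795.
Step 4 — Bandwidth: Δω = ω₀/Q = 1.433e+05 rad/s; BW = Δω/(2π) = 2.281e+04 Hz.

(a) f₀ = 6376 Hz  (b) Q = 0.2795  (c) BW = 2.281e+04 Hz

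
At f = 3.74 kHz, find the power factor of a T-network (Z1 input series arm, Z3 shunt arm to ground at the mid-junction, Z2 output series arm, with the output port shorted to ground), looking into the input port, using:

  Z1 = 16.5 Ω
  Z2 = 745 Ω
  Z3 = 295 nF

Step 1 — Angular frequency: ω = 2π·f = 2π·3740 = 2.35e+04 rad/s.
Step 2 — Component impedances:
  Z1: Z = R = 16.5 Ω
  Z2: Z = R = 745 Ω
  Z3: Z = 1/(jωC) = -j/(ω·C) = 0 - j144.3 Ω
Step 3 — With the output port shorted to ground, the output series arm Z2 runs from the junction to ground; the shunt arm Z3 also runs from the junction to ground. They appear in parallel: Z3 || Z2 = 26.92 - j139 Ω.
Step 4 — Series with input arm Z1: Z_in = Z1 + (Z3 || Z2) = 43.42 - j139 Ω = 145.7∠-72.7° Ω.
Step 5 — Power factor: PF = cos(φ) = Re(Z)/|Z| = 43.422/145.66 = 0.2981.
Step 6 — Type: Im(Z) = -139 ⇒ leading (phase φ = -72.7°).

PF = 0.2981 (leading, φ = -72.7°)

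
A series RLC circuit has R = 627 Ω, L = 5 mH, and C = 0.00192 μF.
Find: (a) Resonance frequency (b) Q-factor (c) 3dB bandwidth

Step 1 — Resonance condition Im(Z)=0 gives ω₀ = 1/√(LC).
Step 2 — ω₀ = 1/√(0.005·1.92e-09) = 3.227e+05 rad/s.
Step 3 — f₀ = ω₀/(2π) = 5.137e+04 Hz.
Step 4 — Series Q: Q = ω₀L/R = 3.227e+05·0.005/627 = 2.574.
Step 5 — 3dB bandwidth: Δω = ω₀/Q = 1.254e+05 rad/s; BW = Δω/(2π) = 1.996e+04 Hz.

(a) f₀ = 5.137e+04 Hz  (b) Q = 2.574  (c) BW = 1.996e+04 Hz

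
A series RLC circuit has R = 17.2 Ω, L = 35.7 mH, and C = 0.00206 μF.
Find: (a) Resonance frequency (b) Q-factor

Step 1 — Resonance condition Im(Z)=0 gives ω₀ = 1/√(LC).
Step 2 — ω₀ = 1/√(0.0357·2.06e-09) = 1.166e+05 rad/s.
Step 3 — f₀ = ω₀/(2π) = 1.856e+04 Hz.
Step 4 — Series Q: Q = ω₀L/R = 1.166e+05·0.0357/17.2 = 242.

(a) f₀ = 1.856e+04 Hz  (b) Q = 242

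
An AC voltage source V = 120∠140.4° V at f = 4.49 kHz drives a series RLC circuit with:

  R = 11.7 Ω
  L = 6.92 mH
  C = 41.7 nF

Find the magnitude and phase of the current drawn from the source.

Step 1 — Angular frequency: ω = 2π·f = 2π·4490 = 2.821e+04 rad/s.
Step 2 — Component impedances:
  R: Z = R = 11.7 Ω
  L: Z = jωL = j·2.821e+04·0.00692 = 0 + j195.2 Ω
  C: Z = 1/(jωC) = -j/(ω·C) = 0 - j850 Ω
Step 3 — Series combination: Z_total = R + L + C = 11.7 - j654.8 Ω = 654.9∠-89.0° Ω.
Step 4 — Source phasor: V = 120∠140.4° V = -92.46 + j76.49 V.
Step 5 — Ohm's law: I = V / Z_total = (-92.46 + j76.49) / (11.7 - j654.8) = -0.1193 - j0.1391 A.
Step 6 — Convert to polar: |I| = 0.1832 A, ∠I = -130.6°.

I = 0.1832∠-130.6° A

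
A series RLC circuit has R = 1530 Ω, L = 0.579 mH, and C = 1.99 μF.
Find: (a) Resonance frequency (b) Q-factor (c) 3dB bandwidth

Step 1 — Resonance: ω₀ = 1/√(LC) = 1/√(0.000579·1.99e-06) = 2.946e+04 rad/s.
Step 2 — f₀ = ω₀/(2π) = 4689 Hz.
Step 3 — Series Q: Q = ω₀L/R = 2.946e+04·0.000579/1530 = 0.01115.
Step 4 — Bandwidth: Δω = ω₀/Q = 2.642e+06 rad/s; BW = Δω/(2π) = 4.206e+05 Hz.

(a) f₀ = 4689 Hz  (b) Q = 0.01115  (c) BW = 4.206e+05 Hz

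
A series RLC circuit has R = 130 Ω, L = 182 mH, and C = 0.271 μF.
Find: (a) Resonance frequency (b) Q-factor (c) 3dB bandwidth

Step 1 — Resonance: ω₀ = 1/√(LC) = 1/√(0.182·2.71e-07) = 4503 rad/s.
Step 2 — f₀ = ω₀/(2π) = 716.6 Hz.
Step 3 — Series Q: Q = ω₀L/R = 4503·0.182/130 = 6.304.
Step 4 — Bandwidth: Δω = ω₀/Q = 714.3 rad/s; BW = Δω/(2π) = 113.7 Hz.

(a) f₀ = 716.6 Hz  (b) Q = 6.304  (c) BW = 113.7 Hz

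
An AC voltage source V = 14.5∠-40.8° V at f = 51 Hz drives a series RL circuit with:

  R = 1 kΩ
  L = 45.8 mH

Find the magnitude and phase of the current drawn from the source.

Step 1 — Angular frequency: ω = 2π·f = 2π·51 = 320.4 rad/s.
Step 2 — Component impedances:
  R: Z = R = 1000 Ω
  L: Z = jωL = j·320.4·0.0458 = 0 + j14.68 Ω
Step 3 — Series combination: Z_total = R + L = 1000 + j14.68 Ω = 1000∠0.8° Ω.
Step 4 — Source phasor: V = 14.5∠-40.8° V = 10.98 - j9.475 V.
Step 5 — Ohm's law: I = V / Z_total = (10.98 - j9.475) / (1000 + j14.68) = 0.01084 - j0.009634 A.
Step 6 — Convert to polar: |I| = 0.0145 A, ∠I = -41.6°.

I = 0.0145∠-41.6° A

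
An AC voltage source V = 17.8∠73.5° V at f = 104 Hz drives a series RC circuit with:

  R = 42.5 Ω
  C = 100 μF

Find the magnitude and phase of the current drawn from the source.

Step 1 — Angular frequency: ω = 2π·f = 2π·104 = 653.5 rad/s.
Step 2 — Component impedances:
  R: Z = R = 42.5 Ω
  C: Z = 1/(jωC) = -j/(ω·C) = 0 - j15.3 Ω
Step 3 — Series combination: Z_total = R + C = 42.5 - j15.3 Ω = 45.17∠-19.8° Ω.
Step 4 — Source phasor: V = 17.8∠73.5° V = 5.055 + j17.07 V.
Step 5 — Ohm's law: I = V / Z_total = (5.055 + j17.07) / (42.5 - j15.3) = -0.0227 + j0.3934 A.
Step 6 — Convert to polar: |I| = 0.3941 A, ∠I = 93.3°.

I = 0.3941∠93.3° A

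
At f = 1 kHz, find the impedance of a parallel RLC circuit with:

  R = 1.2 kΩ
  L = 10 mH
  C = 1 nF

Step 1 — Angular frequency: ω = 2π·f = 2π·1000 = 6283 rad/s.
Step 2 — Component impedances:
  R: Z = R = 1200 Ω
  L: Z = jωL = j·6283·0.01 = 0 + j62.83 Ω
  C: Z = 1/(jωC) = -j/(ω·C) = 0 - j1.592e+05 Ω
Step 3 — Parallel combination: 1/Z_total = 1/R + 1/L + 1/C; Z_total = 3.283 + j62.68 Ω = 62.77∠87.0° Ω.

Z = 3.283 + j62.68 Ω = 62.77∠87.0° Ω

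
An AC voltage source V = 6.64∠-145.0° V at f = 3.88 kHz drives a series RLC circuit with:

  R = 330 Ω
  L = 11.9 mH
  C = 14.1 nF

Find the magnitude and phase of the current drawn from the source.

Step 1 — Angular frequency: ω = 2π·f = 2π·3880 = 2.438e+04 rad/s.
Step 2 — Component impedances:
  R: Z = R = 330 Ω
  L: Z = jωL = j·2.438e+04·0.0119 = 0 + j290.1 Ω
  C: Z = 1/(jωC) = -j/(ω·C) = 0 - j2909 Ω
Step 3 — Series combination: Z_total = R + L + C = 330 - j2619 Ω = 2640∠-82.8° Ω.
Step 4 — Source phasor: V = 6.64∠-145.0° V = -5.439 - j3.809 V.
Step 5 — Ohm's law: I = V / Z_total = (-5.439 - j3.809) / (330 - j2619) = 0.001174 - j0.002225 A.
Step 6 — Convert to polar: |I| = 0.002515 A, ∠I = -62.2°.

I = 0.002515∠-62.2° A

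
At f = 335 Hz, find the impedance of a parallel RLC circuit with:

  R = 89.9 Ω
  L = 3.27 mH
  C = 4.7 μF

Step 1 — Angular frequency: ω = 2π·f = 2π·335 = 2105 rad/s.
Step 2 — Component impedances:
  R: Z = R = 89.9 Ω
  L: Z = jωL = j·2105·0.00327 = 0 + j6.883 Ω
  C: Z = 1/(jωC) = -j/(ω·C) = 0 - j101.1 Ω
Step 3 — Parallel combination: 1/Z_total = 1/R + 1/L + 1/C; Z_total = 0.6027 + j7.336 Ω = 7.361∠85.3° Ω.

Z = 0.6027 + j7.336 Ω = 7.361∠85.3° Ω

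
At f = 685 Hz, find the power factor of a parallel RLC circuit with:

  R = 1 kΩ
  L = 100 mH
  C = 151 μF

Step 1 — Angular frequency: ω = 2π·f = 2π·685 = 4304 rad/s.
Step 2 — Component impedances:
  R: Z = R = 1000 Ω
  L: Z = jωL = j·4304·0.1 = 0 + j430.4 Ω
  C: Z = 1/(jωC) = -j/(ω·C) = 0 - j1.539 Ω
Step 3 — Parallel combination: 1/Z_total = 1/R + 1/L + 1/C; Z_total = 0.002385 - j1.544 Ω = 1.544∠-89.9° Ω.
Step 4 — Power factor: PF = cos(φ) = Re(Z)/|Z| = 0.0023846/1.5442 = 0.001544.
Step 5 — Type: Im(Z) = -1.544 ⇒ leading (phase φ = -89.9°).

PF = 0.001544 (leading, φ = -89.9°)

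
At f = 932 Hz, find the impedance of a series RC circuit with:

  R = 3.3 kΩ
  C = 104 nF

Step 1 — Angular frequency: ω = 2π·f = 2π·932 = 5856 rad/s.
Step 2 — Component impedances:
  R: Z = R = 3300 Ω
  C: Z = 1/(jωC) = -j/(ω·C) = 0 - j1642 Ω
Step 3 — Series combination: Z_total = R + C = 3300 - j1642 Ω = 3686∠-26.5° Ω.

Z = 3300 - j1642 Ω = 3686∠-26.5° Ω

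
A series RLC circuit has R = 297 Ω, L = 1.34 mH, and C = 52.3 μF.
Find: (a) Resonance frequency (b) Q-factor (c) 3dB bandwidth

Step 1 — Resonance: ω₀ = 1/√(LC) = 1/√(0.00134·5.23e-05) = 3777 rad/s.
Step 2 — f₀ = ω₀/(2π) = 601.2 Hz.
Step 3 — Series Q: Q = ω₀L/R = 3777·0.00134/297 = 0.01704.
Step 4 — Bandwidth: Δω = ω₀/Q = 2.216e+05 rad/s; BW = Δω/(2π) = 3.528e+04 Hz.

(a) f₀ = 601.2 Hz  (b) Q = 0.01704  (c) BW = 3.528e+04 Hz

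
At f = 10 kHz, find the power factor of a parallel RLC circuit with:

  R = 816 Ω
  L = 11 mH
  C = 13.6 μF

Step 1 — Angular frequency: ω = 2π·f = 2π·1e+04 = 6.283e+04 rad/s.
Step 2 — Component impedances:
  R: Z = R = 816 Ω
  L: Z = jωL = j·6.283e+04·0.011 = 0 + j691.2 Ω
  C: Z = 1/(jωC) = -j/(ω·C) = 0 - j1.17 Ω
Step 3 — Parallel combination: 1/Z_total = 1/R + 1/L + 1/C; Z_total = 0.001684 - j1.172 Ω = 1.172∠-89.9° Ω.
Step 4 — Power factor: PF = cos(φ) = Re(Z)/|Z| = 0.001684/1.172 = 0.001437.
Step 5 — Type: Im(Z) = -1.172 ⇒ leading (phase φ = -89.9°).

PF = 0.001437 (leading, φ = -89.9°)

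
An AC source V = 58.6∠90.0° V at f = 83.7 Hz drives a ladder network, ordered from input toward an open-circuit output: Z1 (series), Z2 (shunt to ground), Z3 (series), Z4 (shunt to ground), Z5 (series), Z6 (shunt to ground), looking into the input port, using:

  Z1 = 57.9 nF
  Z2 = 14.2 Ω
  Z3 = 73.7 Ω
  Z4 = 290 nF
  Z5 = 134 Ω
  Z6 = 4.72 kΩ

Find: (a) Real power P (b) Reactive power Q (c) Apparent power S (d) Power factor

Step 1 — Angular frequency: ω = 2π·f = 2π·83.7 = 525.9 rad/s.
Step 2 — Component impedances:
  Z1: Z = 1/(jωC) = -j/(ω·C) = 0 - j3.284e+04 Ω
  Z2: Z = R = 14.2 Ω
  Z3: Z = R = 73.7 Ω
  Z4: Z = 1/(jωC) = -j/(ω·C) = 0 - j6557 Ω
  Z5: Z = R = 134 Ω
  Z6: Z = R = 4720 Ω
Step 3 — Ladder network (open output): work backward from the far end, alternating series and parallel combinations. Z_in = 14.16 - j3.284e+04 Ω = 3.284e+04∠-90.0° Ω.
Step 4 — Source phasor: V = 58.6∠90.0° V = 0 + j58.6 V.
Step 5 — Current: I = V / Z = -0.001784 + j7.693e-07 A = 0.001784∠180.0° A.
Step 6 — Complex power: S = V·I* = 4.508e-05 - j0.1046 VA.
Step 7 — Real power: P = Re(S) = 4.508e-05 W.
Step 8 — Reactive power: Q = Im(S) = -0.1046 VAR.
Step 9 — Apparent power: |S| = 0.1046 VA.
Step 10 — Power factor: PF = P/|S| = 0.0004311 (leading).

(a) P = 4.508e-05 W  (b) Q = -0.1046 VAR  (c) S = 0.1046 VA  (d) PF = 0.0004311 (leading)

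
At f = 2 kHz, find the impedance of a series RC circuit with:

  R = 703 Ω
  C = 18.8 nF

Step 1 — Angular frequency: ω = 2π·f = 2π·2000 = 1.257e+04 rad/s.
Step 2 — Component impedances:
  R: Z = R = 703 Ω
  C: Z = 1/(jωC) = -j/(ω·C) = 0 - j4233 Ω
Step 3 — Series combination: Z_total = R + C = 703 - j4233 Ω = 4291∠-80.6° Ω.

Z = 703 - j4233 Ω = 4291∠-80.6° Ω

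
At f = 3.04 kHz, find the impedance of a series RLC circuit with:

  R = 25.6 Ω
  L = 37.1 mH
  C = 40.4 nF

Step 1 — Angular frequency: ω = 2π·f = 2π·3040 = 1.91e+04 rad/s.
Step 2 — Component impedances:
  R: Z = R = 25.6 Ω
  L: Z = jωL = j·1.91e+04·0.0371 = 0 + j708.6 Ω
  C: Z = 1/(jωC) = -j/(ω·C) = 0 - j1296 Ω
Step 3 — Series combination: Z_total = R + L + C = 25.6 - j587.2 Ω = 587.8∠-87.5° Ω.

Z = 25.6 - j587.2 Ω = 587.8∠-87.5° Ω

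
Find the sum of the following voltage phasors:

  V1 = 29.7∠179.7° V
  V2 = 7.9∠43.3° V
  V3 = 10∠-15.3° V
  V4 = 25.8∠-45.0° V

Step 1 — Convert each phasor to rectangular form:
  V1 = 29.7·(cos(179.7°) + j·sin(179.7°)) = -29.7 + j0.1555 V
  V2 = 7.9·(cos(43.3°) + j·sin(43.3°)) = 5.749 + j5.418 V
  V3 = 10·(cos(-15.3°) + j·sin(-15.3°)) = 9.646 - j2.639 V
  V4 = 25.8·(cos(-45.0°) + j·sin(-45.0°)) = 18.24 - j18.24 V
Step 2 — Sum components: V_total = 3.939 - j15.31 V.
Step 3 — Convert to polar: |V_total| = 15.81 V, ∠V_total = -75.6°.

V_total = 15.81∠-75.6° V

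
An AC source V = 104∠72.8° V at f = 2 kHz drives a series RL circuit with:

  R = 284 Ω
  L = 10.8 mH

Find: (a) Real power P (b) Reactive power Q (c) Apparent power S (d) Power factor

Step 1 — Angular frequency: ω = 2π·f = 2π·2000 = 1.257e+04 rad/s.
Step 2 — Component impedances:
  R: Z = R = 284 Ω
  L: Z = jωL = j·1.257e+04·0.0108 = 0 + j135.7 Ω
Step 3 — Series combination: Z_total = R + L = 284 + j135.7 Ω = 314.8∠25.5° Ω.
Step 4 — Source phasor: V = 104∠72.8° V = 30.75 + j99.35 V.
Step 5 — Current: I = V / Z = 0.2242 + j0.2427 A = 0.3304∠47.3° A.
Step 6 — Complex power: S = V·I* = 31 + j14.82 VA.
Step 7 — Real power: P = Re(S) = 31 W.
Step 8 — Reactive power: Q = Im(S) = 14.82 VAR.
Step 9 — Apparent power: |S| = 34.36 VA.
Step 10 — Power factor: PF = P/|S| = 0.9023 (lagging).

(a) P = 31 W  (b) Q = 14.82 VAR  (c) S = 34.36 VA  (d) PF = 0.9023 (lagging)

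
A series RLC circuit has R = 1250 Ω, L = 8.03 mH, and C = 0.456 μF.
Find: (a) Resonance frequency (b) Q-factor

Step 1 — Resonance condition Im(Z)=0 gives ω₀ = 1/√(LC).
Step 2 — ω₀ = 1/√(0.00803·4.56e-07) = 1.653e+04 rad/s.
Step 3 — f₀ = ω₀/(2π) = 2630 Hz.
Step 4 — Series Q: Q = ω₀L/R = 1.653e+04·0.00803/1250 = 0.1062.

(a) f₀ = 2630 Hz  (b) Q = 0.1062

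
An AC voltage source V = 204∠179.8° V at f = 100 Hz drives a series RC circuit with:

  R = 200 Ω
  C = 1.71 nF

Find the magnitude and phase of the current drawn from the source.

Step 1 — Angular frequency: ω = 2π·f = 2π·100 = 628.3 rad/s.
Step 2 — Component impedances:
  R: Z = R = 200 Ω
  C: Z = 1/(jωC) = -j/(ω·C) = 0 - j9.307e+05 Ω
Step 3 — Series combination: Z_total = R + C = 200 - j9.307e+05 Ω = 9.307e+05∠-90.0° Ω.
Step 4 — Source phasor: V = 204∠179.8° V = -204 + j0.7121 V.
Step 5 — Ohm's law: I = V / Z_total = (-204 + j0.7121) / (200 - j9.307e+05) = -8.122e-07 - j0.0002192 A.
Step 6 — Convert to polar: |I| = 0.0002192 A, ∠I = -90.2°.

I = 0.0002192∠-90.2° A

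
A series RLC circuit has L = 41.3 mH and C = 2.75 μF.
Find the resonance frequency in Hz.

Step 1 — Resonance condition Im(Z)=0 gives ω₀ = 1/√(LC).
Step 2 — ω₀ = 1/√(0.0413·2.75e-06) = 2967 rad/s.
Step 3 — f₀ = ω₀/(2π) = 472.3 Hz.

f₀ = 472.3 Hz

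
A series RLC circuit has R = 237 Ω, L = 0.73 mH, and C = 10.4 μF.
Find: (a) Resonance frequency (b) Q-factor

Step 1 — Resonance condition Im(Z)=0 gives ω₀ = 1/√(LC).
Step 2 — ω₀ = 1/√(0.00073·1.04e-05) = 1.148e+04 rad/s.
Step 3 — f₀ = ω₀/(2π) = 1827 Hz.
Step 4 — Series Q: Q = ω₀L/R = 1.148e+04·0.00073/237 = 0.03535.

(a) f₀ = 1827 Hz  (b) Q = 0.03535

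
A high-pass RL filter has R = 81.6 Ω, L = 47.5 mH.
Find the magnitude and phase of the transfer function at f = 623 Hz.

Step 1 — Angular frequency: ω = 2π·623 = 3914 rad/s.
Step 2 — Transfer function: H(jω) = jωL/(R + jωL).
Step 3 — Numerator jωL = j·185.9; denominator R + jωL = 81.6 + j185.9.
Step 4 — H = 0.8385 + j0.368.
Step 5 — Magnitude: |H| = 0.9157 (-0.8 dB); phase: φ = 23.7°.

|H| = 0.9157 (-0.8 dB), φ = 23.7°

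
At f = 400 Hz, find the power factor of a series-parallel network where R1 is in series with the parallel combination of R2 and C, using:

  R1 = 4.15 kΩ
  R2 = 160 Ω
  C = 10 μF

Step 1 — Angular frequency: ω = 2π·f = 2π·400 = 2513 rad/s.
Step 2 — Component impedances:
  R1: Z = R = 4150 Ω
  R2: Z = R = 160 Ω
  C: Z = 1/(jωC) = -j/(ω·C) = 0 - j39.79 Ω
Step 3 — Parallel branch: R2 || C = 1/(1/R2 + 1/C) = 9.318 - j37.47 Ω.
Step 4 — Series with R1: Z_total = R1 + (R2 || C) = 4159 - j37.47 Ω = 4159∠-0.5° Ω.
Step 5 — Power factor: PF = cos(φ) = Re(Z)/|Z| = 4159/4159 = 1.
Step 6 — Type: Im(Z) = -37.47 ⇒ leading (phase φ = -0.5°).

PF = 1 (leading, φ = -0.5°)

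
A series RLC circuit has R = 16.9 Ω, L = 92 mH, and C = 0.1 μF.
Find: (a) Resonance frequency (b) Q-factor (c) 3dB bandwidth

Step 1 — Resonance: ω₀ = 1/√(LC) = 1/√(0.092·1e-07) = 1.043e+04 rad/s.
Step 2 — f₀ = ω₀/(2π) = 1659 Hz.
Step 3 — Series Q: Q = ω₀L/R = 1.043e+04·0.092/16.9 = 56.76.
Step 4 — Bandwidth: Δω = ω₀/Q = 183.7 rad/s; BW = Δω/(2π) = 29.24 Hz.

(a) f₀ = 1659 Hz  (b) Q = 56.76  (c) BW = 29.24 Hz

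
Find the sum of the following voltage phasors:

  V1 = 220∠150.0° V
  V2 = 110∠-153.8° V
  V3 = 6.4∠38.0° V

Step 1 — Convert each phasor to rectangular form:
  V1 = 220·(cos(150.0°) + j·sin(150.0°)) = -190.5 + j110 V
  V2 = 110·(cos(-153.8°) + j·sin(-153.8°)) = -98.7 - j48.57 V
  V3 = 6.4·(cos(38.0°) + j·sin(38.0°)) = 5.043 + j3.94 V
Step 2 — Sum components: V_total = -284.2 + j65.37 V.
Step 3 — Convert to polar: |V_total| = 291.6 V, ∠V_total = 167.0°.

V_total = 291.6∠167.0° V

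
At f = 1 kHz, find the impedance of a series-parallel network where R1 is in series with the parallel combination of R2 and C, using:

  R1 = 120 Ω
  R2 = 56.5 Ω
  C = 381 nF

Step 1 — Angular frequency: ω = 2π·f = 2π·1000 = 6283 rad/s.
Step 2 — Component impedances:
  R1: Z = R = 120 Ω
  R2: Z = R = 56.5 Ω
  C: Z = 1/(jωC) = -j/(ω·C) = 0 - j417.7 Ω
Step 3 — Parallel branch: R2 || C = 1/(1/R2 + 1/C) = 55.48 - j7.505 Ω.
Step 4 — Series with R1: Z_total = R1 + (R2 || C) = 175.5 - j7.505 Ω = 175.6∠-2.4° Ω.

Z = 175.5 - j7.505 Ω = 175.6∠-2.4° Ω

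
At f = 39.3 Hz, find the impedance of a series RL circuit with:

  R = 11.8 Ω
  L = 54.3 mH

Step 1 — Angular frequency: ω = 2π·f = 2π·39.3 = 246.9 rad/s.
Step 2 — Component impedances:
  R: Z = R = 11.8 Ω
  L: Z = jωL = j·246.9·0.0543 = 0 + j13.41 Ω
Step 3 — Series combination: Z_total = R + L = 11.8 + j13.41 Ω = 17.86∠48.7° Ω.

Z = 11.8 + j13.41 Ω = 17.86∠48.7° Ω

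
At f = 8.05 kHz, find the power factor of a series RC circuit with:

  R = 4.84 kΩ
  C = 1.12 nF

Step 1 — Angular frequency: ω = 2π·f = 2π·8050 = 5.058e+04 rad/s.
Step 2 — Component impedances:
  R: Z = R = 4840 Ω
  C: Z = 1/(jωC) = -j/(ω·C) = 0 - j1.765e+04 Ω
Step 3 — Series combination: Z_total = R + C = 4840 - j1.765e+04 Ω = 1.83e+04∠-74.7° Ω.
Step 4 — Power factor: PF = cos(φ) = Re(Z)/|Z| = 4840/18304 = 0.2644.
Step 5 — Type: Im(Z) = -1.765e+04 ⇒ leading (phase φ = -74.7°).

PF = 0.2644 (leading, φ = -74.7°)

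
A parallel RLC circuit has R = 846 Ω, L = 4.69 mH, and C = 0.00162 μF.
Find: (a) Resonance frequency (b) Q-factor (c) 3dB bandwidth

Step 1 — Resonance: ω₀ = 1/√(LC) = 1/√(0.00469·1.62e-09) = 3.628e+05 rad/s.
Step 2 — f₀ = ω₀/(2π) = 5.774e+04 Hz.
Step 3 — Parallel Q: Q = R/(ω₀L) = 846/(3.628e+05·0.00469) = 0.4972.
Step 4 — Bandwidth: Δω = ω₀/Q = 7.297e+05 rad/s; BW = Δω/(2π) = 1.161e+05 Hz.

(a) f₀ = 5.774e+04 Hz  (b) Q = 0.4972  (c) BW = 1.161e+05 Hz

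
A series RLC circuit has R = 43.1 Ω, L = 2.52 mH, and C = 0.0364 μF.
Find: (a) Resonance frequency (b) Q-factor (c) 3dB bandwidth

Step 1 — Resonance condition Im(Z)=0 gives ω₀ = 1/√(LC).
Step 2 — ω₀ = 1/√(0.00252·3.64e-08) = 1.044e+05 rad/s.
Step 3 — f₀ = ω₀/(2π) = 1.662e+04 Hz.
Step 4 — Series Q: Q = ω₀L/R = 1.044e+05·0.00252/43.1 = 6.105.
Step 5 — 3dB bandwidth: Δω = ω₀/Q = 1.71e+04 rad/s; BW = Δω/(2π) = 2722 Hz.

(a) f₀ = 1.662e+04 Hz  (b) Q = 6.105  (c) BW = 2722 Hz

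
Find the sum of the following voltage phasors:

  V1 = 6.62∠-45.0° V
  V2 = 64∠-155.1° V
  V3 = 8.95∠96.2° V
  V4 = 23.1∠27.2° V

Step 1 — Convert each phasor to rectangular form:
  V1 = 6.62·(cos(-45.0°) + j·sin(-45.0°)) = 4.681 - j4.681 V
  V2 = 64·(cos(-155.1°) + j·sin(-155.1°)) = -58.05 - j26.95 V
  V3 = 8.95·(cos(96.2°) + j·sin(96.2°)) = -0.9666 + j8.898 V
  V4 = 23.1·(cos(27.2°) + j·sin(27.2°)) = 20.55 + j10.56 V
Step 2 — Sum components: V_total = -33.79 - j12.17 V.
Step 3 — Convert to polar: |V_total| = 35.92 V, ∠V_total = -160.2°.

V_total = 35.92∠-160.2° V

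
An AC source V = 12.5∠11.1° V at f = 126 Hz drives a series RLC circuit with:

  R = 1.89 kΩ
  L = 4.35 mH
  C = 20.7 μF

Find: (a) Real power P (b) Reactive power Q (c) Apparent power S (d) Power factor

Step 1 — Angular frequency: ω = 2π·f = 2π·126 = 791.7 rad/s.
Step 2 — Component impedances:
  R: Z = R = 1890 Ω
  L: Z = jωL = j·791.7·0.00435 = 0 + j3.444 Ω
  C: Z = 1/(jωC) = -j/(ω·C) = 0 - j61.02 Ω
Step 3 — Series combination: Z_total = R + L + C = 1890 - j57.58 Ω = 1891∠-1.7° Ω.
Step 4 — Source phasor: V = 12.5∠11.1° V = 12.27 + j2.407 V.
Step 5 — Current: I = V / Z = 0.006445 + j0.00147 A = 0.006611∠12.8° A.
Step 6 — Complex power: S = V·I* = 0.0826 - j0.002516 VA.
Step 7 — Real power: P = Re(S) = 0.0826 W.
Step 8 — Reactive power: Q = Im(S) = -0.002516 VAR.
Step 9 — Apparent power: |S| = 0.08263 VA.
Step 10 — Power factor: PF = P/|S| = 0.9995 (leading).

(a) P = 0.0826 W  (b) Q = -0.002516 VAR  (c) S = 0.08263 VA  (d) PF = 0.9995 (leading)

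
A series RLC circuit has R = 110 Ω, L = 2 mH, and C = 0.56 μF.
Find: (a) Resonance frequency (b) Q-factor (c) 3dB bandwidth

Step 1 — Resonance: ω₀ = 1/√(LC) = 1/√(0.002·5.6e-07) = 2.988e+04 rad/s.
Step 2 — f₀ = ω₀/(2π) = 4756 Hz.
Step 3 — Series Q: Q = ω₀L/R = 2.988e+04·0.002/110 = 0.5433.
Step 4 — Bandwidth: Δω = ω₀/Q = 5.5e+04 rad/s; BW = Δω/(2π) = 8754 Hz.

(a) f₀ = 4756 Hz  (b) Q = 0.5433  (c) BW = 8754 Hz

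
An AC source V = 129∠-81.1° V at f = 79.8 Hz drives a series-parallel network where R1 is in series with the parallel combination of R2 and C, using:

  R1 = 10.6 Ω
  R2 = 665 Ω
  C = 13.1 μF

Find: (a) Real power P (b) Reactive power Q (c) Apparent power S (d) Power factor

Step 1 — Angular frequency: ω = 2π·f = 2π·79.8 = 501.4 rad/s.
Step 2 — Component impedances:
  R1: Z = R = 10.6 Ω
  R2: Z = R = 665 Ω
  C: Z = 1/(jωC) = -j/(ω·C) = 0 - j152.2 Ω
Step 3 — Parallel branch: R2 || C = 1/(1/R2 + 1/C) = 33.12 - j144.7 Ω.
Step 4 — Series with R1: Z_total = R1 + (R2 || C) = 43.72 - j144.7 Ω = 151.1∠-73.2° Ω.
Step 5 — Source phasor: V = 129∠-81.1° V = 19.96 - j127.4 V.
Step 6 — Current: I = V / Z = 0.8455 - j0.1176 A = 0.8536∠-7.9° A.
Step 7 — Complex power: S = V·I* = 31.86 - j105.4 VA.
Step 8 — Real power: P = Re(S) = 31.86 W.
Step 9 — Reactive power: Q = Im(S) = -105.4 VAR.
Step 10 — Apparent power: |S| = 110.1 VA.
Step 11 — Power factor: PF = P/|S| = 0.2893 (leading).

(a) P = 31.86 W  (b) Q = -105.4 VAR  (c) S = 110.1 VA  (d) PF = 0.2893 (leading)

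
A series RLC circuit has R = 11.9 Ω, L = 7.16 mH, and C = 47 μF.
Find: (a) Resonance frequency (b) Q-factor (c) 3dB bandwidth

Step 1 — Resonance condition Im(Z)=0 gives ω₀ = 1/√(LC).
Step 2 — ω₀ = 1/√(0.00716·4.7e-05) = 1724 rad/s.
Step 3 — f₀ = ω₀/(2π) = 274.4 Hz.
Step 4 — Series Q: Q = ω₀L/R = 1724·0.00716/11.9 = 1.037.
Step 5 — 3dB bandwidth: Δω = ω₀/Q = 1662 rad/s; BW = Δω/(2π) = 264.5 Hz.

(a) f₀ = 274.4 Hz  (b) Q = 1.037  (c) BW = 264.5 Hz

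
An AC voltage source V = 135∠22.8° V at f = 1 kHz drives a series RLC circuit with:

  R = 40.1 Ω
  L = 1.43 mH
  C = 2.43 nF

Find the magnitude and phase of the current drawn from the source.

Step 1 — Angular frequency: ω = 2π·f = 2π·1000 = 6283 rad/s.
Step 2 — Component impedances:
  R: Z = R = 40.1 Ω
  L: Z = jωL = j·6283·0.00143 = 0 + j8.985 Ω
  C: Z = 1/(jωC) = -j/(ω·C) = 0 - j6.55e+04 Ω
Step 3 — Series combination: Z_total = R + L + C = 40.1 - j6.549e+04 Ω = 6.549e+04∠-90.0° Ω.
Step 4 — Source phasor: V = 135∠22.8° V = 124.5 + j52.31 V.
Step 5 — Ohm's law: I = V / Z_total = (124.5 + j52.31) / (40.1 - j6.549e+04) = -0.0007977 + j0.001901 A.
Step 6 — Convert to polar: |I| = 0.002061 A, ∠I = 112.8°.

I = 0.002061∠112.8° A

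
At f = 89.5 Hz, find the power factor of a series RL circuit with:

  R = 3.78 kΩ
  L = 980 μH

Step 1 — Angular frequency: ω = 2π·f = 2π·89.5 = 562.3 rad/s.
Step 2 — Component impedances:
  R: Z = R = 3780 Ω
  L: Z = jωL = j·562.3·0.00098 = 0 + j0.5511 Ω
Step 3 — Series combination: Z_total = R + L = 3780 + j0.5511 Ω = 3780∠0.0° Ω.
Step 4 — Power factor: PF = cos(φ) = Re(Z)/|Z| = 3780/3780 = 1.
Step 5 — Type: Im(Z) = 0.5511 ⇒ lagging (phase φ = 0.0°).

PF = 1 (lagging, φ = 0.0°)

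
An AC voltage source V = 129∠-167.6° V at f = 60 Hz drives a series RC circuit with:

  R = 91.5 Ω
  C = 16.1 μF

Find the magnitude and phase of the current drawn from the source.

Step 1 — Angular frequency: ω = 2π·f = 2π·60 = 377 rad/s.
Step 2 — Component impedances:
  R: Z = R = 91.5 Ω
  C: Z = 1/(jωC) = -j/(ω·C) = 0 - j164.8 Ω
Step 3 — Series combination: Z_total = R + C = 91.5 - j164.8 Ω = 188.5∠-61.0° Ω.
Step 4 — Source phasor: V = 129∠-167.6° V = -126 - j27.7 V.
Step 5 — Ohm's law: I = V / Z_total = (-126 - j27.7) / (91.5 - j164.8) = -0.1961 - j0.6558 A.
Step 6 — Convert to polar: |I| = 0.6845 A, ∠I = -106.6°.

I = 0.6845∠-106.6° A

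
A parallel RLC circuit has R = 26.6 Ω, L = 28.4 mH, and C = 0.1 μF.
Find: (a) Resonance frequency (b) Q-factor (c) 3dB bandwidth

Step 1 — Resonance: ω₀ = 1/√(LC) = 1/√(0.0284·1e-07) = 1.876e+04 rad/s.
Step 2 — f₀ = ω₀/(2π) = 2986 Hz.
Step 3 — Parallel Q: Q = R/(ω₀L) = 26.6/(1.876e+04·0.0284) = 0.04991.
Step 4 — Bandwidth: Δω = ω₀/Q = 3.759e+05 rad/s; BW = Δω/(2π) = 5.983e+04 Hz.

(a) f₀ = 2986 Hz  (b) Q = 0.04991  (c) BW = 5.983e+04 Hz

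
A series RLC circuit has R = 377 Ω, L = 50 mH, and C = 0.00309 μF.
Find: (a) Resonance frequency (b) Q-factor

Step 1 — Resonance condition Im(Z)=0 gives ω₀ = 1/√(LC).
Step 2 — ω₀ = 1/√(0.05·3.09e-09) = 8.045e+04 rad/s.
Step 3 — f₀ = ω₀/(2π) = 1.28e+04 Hz.
Step 4 — Series Q: Q = ω₀L/R = 8.045e+04·0.05/377 = 10.67.

(a) f₀ = 1.28e+04 Hz  (b) Q = 10.67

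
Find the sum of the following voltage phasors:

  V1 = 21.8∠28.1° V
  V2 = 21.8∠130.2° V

Step 1 — Convert each phasor to rectangular form:
  V1 = 21.8·(cos(28.1°) + j·sin(28.1°)) = 19.23 + j10.27 V
  V2 = 21.8·(cos(130.2°) + j·sin(130.2°)) = -14.07 + j16.65 V
Step 2 — Sum components: V_total = 5.159 + j26.92 V.
Step 3 — Convert to polar: |V_total| = 27.41 V, ∠V_total = 79.2°.

V_total = 27.41∠79.2° V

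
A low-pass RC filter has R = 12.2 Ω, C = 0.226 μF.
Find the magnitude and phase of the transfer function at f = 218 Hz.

Step 1 — Angular frequency: ω = 2π·218 = 1370 rad/s.
Step 2 — Transfer function: H(jω) = 1/(1 + jωRC).
Step 3 — Denominator: 1 + jωRC = 1 + j·1370·12.2·2.26e-07 = 1 + j0.003777.
Step 4 — H = 1 - j0.003777.
Step 5 — Magnitude: |H| = 1 (-0.0 dB); phase: φ = -0.2°.

|H| = 1 (-0.0 dB), φ = -0.2°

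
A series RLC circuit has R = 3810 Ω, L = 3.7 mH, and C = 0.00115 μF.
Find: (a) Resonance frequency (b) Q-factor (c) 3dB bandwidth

Step 1 — Resonance: ω₀ = 1/√(LC) = 1/√(0.0037·1.15e-09) = 4.848e+05 rad/s.
Step 2 — f₀ = ω₀/(2π) = 7.716e+04 Hz.
Step 3 — Series Q: Q = ω₀L/R = 4.848e+05·0.0037/3810 = 0.4708.
Step 4 — Bandwidth: Δω = ω₀/Q = 1.03e+06 rad/s; BW = Δω/(2π) = 1.639e+05 Hz.

(a) f₀ = 7.716e+04 Hz  (b) Q = 0.4708  (c) BW = 1.639e+05 Hz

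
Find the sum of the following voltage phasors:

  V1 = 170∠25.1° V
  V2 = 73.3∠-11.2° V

Step 1 — Convert each phasor to rectangular form:
  V1 = 170·(cos(25.1°) + j·sin(25.1°)) = 153.9 + j72.11 V
  V2 = 73.3·(cos(-11.2°) + j·sin(-11.2°)) = 71.9 - j14.24 V
Step 2 — Sum components: V_total = 225.9 + j57.88 V.
Step 3 — Convert to polar: |V_total| = 233.1 V, ∠V_total = 14.4°.

V_total = 233.1∠14.4° V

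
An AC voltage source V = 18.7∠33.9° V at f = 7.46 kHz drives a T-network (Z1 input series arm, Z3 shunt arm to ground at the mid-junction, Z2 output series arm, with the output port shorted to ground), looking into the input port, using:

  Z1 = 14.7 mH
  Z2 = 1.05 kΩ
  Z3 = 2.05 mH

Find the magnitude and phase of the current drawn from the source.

Step 1 — Angular frequency: ω = 2π·f = 2π·7460 = 4.687e+04 rad/s.
Step 2 — Component impedances:
  Z1: Z = jωL = j·4.687e+04·0.0147 = 0 + j689 Ω
  Z2: Z = R = 1050 Ω
  Z3: Z = jωL = j·4.687e+04·0.00205 = 0 + j96.09 Ω
Step 3 — With the output port shorted to ground, the output series arm Z2 runs from the junction to ground; the shunt arm Z3 also runs from the junction to ground. They appear in parallel: Z3 || Z2 = 8.72 + j95.29 Ω.
Step 4 — Series with input arm Z1: Z_in = Z1 + (Z3 || Z2) = 8.72 + j784.3 Ω = 784.4∠89.4° Ω.
Step 5 — Source phasor: V = 18.7∠33.9° V = 15.52 + j10.43 V.
Step 6 — Ohm's law: I = V / Z_total = (15.52 + j10.43) / (8.72 + j784.3) = 0.01352 - j0.01964 A.
Step 7 — Convert to polar: |I| = 0.02384 A, ∠I = -55.5°.

I = 0.02384∠-55.5° A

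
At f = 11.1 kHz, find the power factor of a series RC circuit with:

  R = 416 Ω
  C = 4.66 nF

Step 1 — Angular frequency: ω = 2π·f = 2π·1.11e+04 = 6.974e+04 rad/s.
Step 2 — Component impedances:
  R: Z = R = 416 Ω
  C: Z = 1/(jωC) = -j/(ω·C) = 0 - j3077 Ω
Step 3 — Series combination: Z_total = R + C = 416 - j3077 Ω = 3105∠-82.3° Ω.
Step 4 — Power factor: PF = cos(φ) = Re(Z)/|Z| = 416/3105 = 0.134.
Step 5 — Type: Im(Z) = -3077 ⇒ leading (phase φ = -82.3°).

PF = 0.134 (leading, φ = -82.3°)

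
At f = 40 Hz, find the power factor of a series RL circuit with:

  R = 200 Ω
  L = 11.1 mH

Step 1 — Angular frequency: ω = 2π·f = 2π·40 = 251.3 rad/s.
Step 2 — Component impedances:
  R: Z = R = 200 Ω
  L: Z = jωL = j·251.3·0.0111 = 0 + j2.79 Ω
Step 3 — Series combination: Z_total = R + L = 200 + j2.79 Ω = 200∠0.8° Ω.
Step 4 — Power factor: PF = cos(φ) = Re(Z)/|Z| = 200/200.02 = 0.9999.
Step 5 — Type: Im(Z) = 2.79 ⇒ lagging (phase φ = 0.8°).

PF = 0.9999 (lagging, φ = 0.8°)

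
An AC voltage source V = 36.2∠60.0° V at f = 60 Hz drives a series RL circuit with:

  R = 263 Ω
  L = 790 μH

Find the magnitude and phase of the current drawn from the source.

Step 1 — Angular frequency: ω = 2π·f = 2π·60 = 377 rad/s.
Step 2 — Component impedances:
  R: Z = R = 263 Ω
  L: Z = jωL = j·377·0.00079 = 0 + j0.2978 Ω
Step 3 — Series combination: Z_total = R + L = 263 + j0.2978 Ω = 263∠0.1° Ω.
Step 4 — Source phasor: V = 36.2∠60.0° V = 18.1 + j31.35 V.
Step 5 — Ohm's law: I = V / Z_total = (18.1 + j31.35) / (263 + j0.2978) = 0.06896 + j0.1191 A.
Step 6 — Convert to polar: |I| = 0.1376 A, ∠I = 59.9°.

I = 0.1376∠59.9° A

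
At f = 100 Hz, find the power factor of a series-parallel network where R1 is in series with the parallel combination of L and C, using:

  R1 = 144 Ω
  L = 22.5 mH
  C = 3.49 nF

Step 1 — Angular frequency: ω = 2π·f = 2π·100 = 628.3 rad/s.
Step 2 — Component impedances:
  R1: Z = R = 144 Ω
  L: Z = jωL = j·628.3·0.0225 = 0 + j14.14 Ω
  C: Z = 1/(jωC) = -j/(ω·C) = 0 - j4.56e+05 Ω
Step 3 — Parallel branch: L || C = 1/(1/L + 1/C) = 0 + j14.14 Ω.
Step 4 — Series with R1: Z_total = R1 + (L || C) = 144 + j14.14 Ω = 144.7∠5.6° Ω.
Step 5 — Power factor: PF = cos(φ) = Re(Z)/|Z| = 144/144.7 = 0.9952.
Step 6 — Type: Im(Z) = 14.14 ⇒ lagging (phase φ = 5.6°).

PF = 0.9952 (lagging, φ = 5.6°)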